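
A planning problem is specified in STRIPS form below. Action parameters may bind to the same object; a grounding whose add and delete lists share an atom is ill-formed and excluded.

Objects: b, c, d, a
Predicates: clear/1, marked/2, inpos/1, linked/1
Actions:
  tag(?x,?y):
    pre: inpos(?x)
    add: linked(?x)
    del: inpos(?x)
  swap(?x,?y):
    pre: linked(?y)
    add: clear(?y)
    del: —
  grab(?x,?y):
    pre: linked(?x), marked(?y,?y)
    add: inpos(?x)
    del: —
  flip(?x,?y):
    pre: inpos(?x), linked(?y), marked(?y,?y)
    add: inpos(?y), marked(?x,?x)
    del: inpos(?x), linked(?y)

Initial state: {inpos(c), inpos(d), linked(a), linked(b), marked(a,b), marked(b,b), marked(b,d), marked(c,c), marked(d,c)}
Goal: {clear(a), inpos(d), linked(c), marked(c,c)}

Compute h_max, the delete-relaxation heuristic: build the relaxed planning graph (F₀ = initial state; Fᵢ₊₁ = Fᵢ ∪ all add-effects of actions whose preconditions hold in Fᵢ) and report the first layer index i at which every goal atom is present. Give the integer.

1

F0 = init (9 atoms)
F1 = F0 ∪ {clear(a), clear(b), inpos(a), inpos(b), linked(c), linked(d), marked(d,d)}  (16 atoms)
goal ⊆ F1  ⇒  h_max = 1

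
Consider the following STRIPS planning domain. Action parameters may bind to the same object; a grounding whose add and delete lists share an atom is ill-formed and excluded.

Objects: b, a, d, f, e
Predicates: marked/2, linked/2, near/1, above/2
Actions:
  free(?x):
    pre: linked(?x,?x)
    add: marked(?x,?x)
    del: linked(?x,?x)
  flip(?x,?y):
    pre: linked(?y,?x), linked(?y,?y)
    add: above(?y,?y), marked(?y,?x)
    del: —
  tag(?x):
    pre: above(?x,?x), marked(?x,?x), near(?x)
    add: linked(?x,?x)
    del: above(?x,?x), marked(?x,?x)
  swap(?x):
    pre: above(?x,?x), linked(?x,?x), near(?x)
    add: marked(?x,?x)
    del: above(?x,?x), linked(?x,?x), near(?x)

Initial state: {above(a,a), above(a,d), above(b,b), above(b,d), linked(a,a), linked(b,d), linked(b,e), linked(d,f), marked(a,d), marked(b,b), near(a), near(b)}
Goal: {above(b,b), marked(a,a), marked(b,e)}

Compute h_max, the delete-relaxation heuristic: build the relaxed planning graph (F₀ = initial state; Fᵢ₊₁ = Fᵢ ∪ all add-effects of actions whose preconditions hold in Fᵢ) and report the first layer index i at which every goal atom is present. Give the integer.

F0 = init (12 atoms)
F1 = F0 ∪ {linked(b,b), marked(a,a)}  (14 atoms)
F2 = F1 ∪ {marked(b,d), marked(b,e)}  (16 atoms)
goal ⊆ F2  ⇒  h_max = 2

2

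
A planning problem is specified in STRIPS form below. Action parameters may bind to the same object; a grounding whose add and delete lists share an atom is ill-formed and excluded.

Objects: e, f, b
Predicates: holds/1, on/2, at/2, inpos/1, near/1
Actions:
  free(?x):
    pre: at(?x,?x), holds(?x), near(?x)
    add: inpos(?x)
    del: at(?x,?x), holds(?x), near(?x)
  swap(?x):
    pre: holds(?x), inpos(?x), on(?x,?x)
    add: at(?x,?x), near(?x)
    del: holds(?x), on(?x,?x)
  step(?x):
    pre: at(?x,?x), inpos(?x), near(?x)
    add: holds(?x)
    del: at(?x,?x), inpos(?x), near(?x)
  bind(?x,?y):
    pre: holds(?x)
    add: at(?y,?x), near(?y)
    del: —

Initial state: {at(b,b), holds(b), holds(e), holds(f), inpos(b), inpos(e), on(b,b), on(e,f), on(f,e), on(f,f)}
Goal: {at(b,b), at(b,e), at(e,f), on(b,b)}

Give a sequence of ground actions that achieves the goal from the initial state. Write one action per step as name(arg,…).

bind(e,b); bind(f,e)

1. bind(e,b)  →  {at(b,b), at(b,e), holds(b), holds(e), holds(f), inpos(b), inpos(e), near(b), on(b,b), on(e,f), on(f,e), on(f,f)}
2. bind(f,e)  →  {at(b,b), at(b,e), at(e,f), holds(b), holds(e), holds(f), inpos(b), inpos(e), near(b), near(e), on(b,b), on(e,f), on(f,e), on(f,f)}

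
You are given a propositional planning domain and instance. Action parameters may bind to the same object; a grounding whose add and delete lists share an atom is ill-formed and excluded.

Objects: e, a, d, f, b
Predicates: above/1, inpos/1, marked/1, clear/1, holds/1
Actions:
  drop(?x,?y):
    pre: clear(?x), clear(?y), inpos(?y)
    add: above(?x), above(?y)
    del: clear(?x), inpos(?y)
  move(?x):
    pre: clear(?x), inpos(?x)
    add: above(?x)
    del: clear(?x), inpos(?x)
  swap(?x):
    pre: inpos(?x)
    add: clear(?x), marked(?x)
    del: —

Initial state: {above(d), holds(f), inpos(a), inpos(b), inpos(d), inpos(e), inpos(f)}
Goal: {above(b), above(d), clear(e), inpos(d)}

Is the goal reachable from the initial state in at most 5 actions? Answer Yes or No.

Yes

1. swap(e)  →  {above(d), clear(e), holds(f), inpos(a), inpos(b), inpos(d), inpos(e), inpos(f), marked(e)}
2. swap(b)  →  {above(d), clear(b), clear(e), holds(f), inpos(a), inpos(b), inpos(d), inpos(e), inpos(f), marked(b), marked(e)}
3. drop(b,e)  →  {above(b), above(d), above(e), clear(e), holds(f), inpos(a), inpos(b), inpos(d), inpos(f), marked(b), marked(e)}
optimal plan length = 3; 3 ≤ 5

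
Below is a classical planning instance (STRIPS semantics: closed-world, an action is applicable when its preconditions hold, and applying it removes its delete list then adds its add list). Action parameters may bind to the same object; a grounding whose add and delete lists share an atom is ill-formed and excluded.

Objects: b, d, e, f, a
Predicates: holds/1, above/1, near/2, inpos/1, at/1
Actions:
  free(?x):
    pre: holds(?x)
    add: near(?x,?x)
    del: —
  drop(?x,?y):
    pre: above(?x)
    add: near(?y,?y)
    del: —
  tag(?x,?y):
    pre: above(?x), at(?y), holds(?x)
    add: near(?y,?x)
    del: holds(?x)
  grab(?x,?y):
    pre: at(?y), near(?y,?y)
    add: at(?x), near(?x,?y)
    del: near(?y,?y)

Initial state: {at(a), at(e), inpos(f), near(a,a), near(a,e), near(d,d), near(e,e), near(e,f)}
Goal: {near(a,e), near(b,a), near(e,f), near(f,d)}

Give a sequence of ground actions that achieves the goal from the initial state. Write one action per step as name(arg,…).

1. grab(b,a)  →  {at(a), at(b), at(e), inpos(f), near(a,e), near(b,a), near(d,d), near(e,e), near(e,f)}
2. grab(d,e)  →  {at(a), at(b), at(d), at(e), inpos(f), near(a,e), near(b,a), near(d,d), near(d,e), near(e,f)}
3. grab(f,d)  →  {at(a), at(b), at(d), at(e), at(f), inpos(f), near(a,e), near(b,a), near(d,e), near(e,f), near(f,d)}

grab(b,a); grab(d,e); grab(f,d)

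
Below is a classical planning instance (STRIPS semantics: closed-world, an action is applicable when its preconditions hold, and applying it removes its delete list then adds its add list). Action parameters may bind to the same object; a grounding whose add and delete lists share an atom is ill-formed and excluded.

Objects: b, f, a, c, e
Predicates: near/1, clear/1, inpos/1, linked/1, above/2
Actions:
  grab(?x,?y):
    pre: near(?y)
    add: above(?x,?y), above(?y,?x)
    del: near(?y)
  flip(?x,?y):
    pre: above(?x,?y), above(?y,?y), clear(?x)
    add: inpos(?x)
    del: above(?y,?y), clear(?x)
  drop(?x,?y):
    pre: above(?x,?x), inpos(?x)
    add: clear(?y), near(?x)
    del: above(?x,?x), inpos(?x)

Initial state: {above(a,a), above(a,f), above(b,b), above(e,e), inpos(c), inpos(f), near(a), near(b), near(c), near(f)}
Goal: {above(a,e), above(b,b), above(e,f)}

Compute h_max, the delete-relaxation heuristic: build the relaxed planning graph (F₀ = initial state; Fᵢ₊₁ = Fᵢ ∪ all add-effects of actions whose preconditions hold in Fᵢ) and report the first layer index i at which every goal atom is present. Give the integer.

F0 = init (10 atoms)
F1 = F0 ∪ {above(a,b), above(a,c), above(a,e), above(b,a), above(b,c), above(b,e), above(b,f), above(c,a), above(c,b), above(c,c), above(c,e), above(c,f), above(e,a), above(e,b), above(e,c), above(e,f), above(f,a), above(f,b), above(f,c), above(f,e), above(f,f)}  (31 atoms)
goal ⊆ F1  ⇒  h_max = 1

1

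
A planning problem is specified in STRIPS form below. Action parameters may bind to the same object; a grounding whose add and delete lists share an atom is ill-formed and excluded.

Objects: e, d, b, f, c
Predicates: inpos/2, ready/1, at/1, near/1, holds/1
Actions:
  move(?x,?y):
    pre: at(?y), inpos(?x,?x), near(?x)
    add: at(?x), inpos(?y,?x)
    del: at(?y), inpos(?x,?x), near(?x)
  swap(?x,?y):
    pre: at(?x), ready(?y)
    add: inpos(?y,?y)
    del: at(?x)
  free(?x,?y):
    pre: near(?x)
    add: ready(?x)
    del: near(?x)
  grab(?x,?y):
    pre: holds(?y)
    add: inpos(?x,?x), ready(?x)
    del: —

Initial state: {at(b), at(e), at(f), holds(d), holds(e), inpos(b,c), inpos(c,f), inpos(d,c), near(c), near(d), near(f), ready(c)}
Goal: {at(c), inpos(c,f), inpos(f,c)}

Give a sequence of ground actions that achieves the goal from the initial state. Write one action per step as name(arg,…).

1. swap(e,c)  →  {at(b), at(f), holds(d), holds(e), inpos(b,c), inpos(c,c), inpos(c,f), inpos(d,c), near(c), near(d), near(f), ready(c)}
2. move(c,f)  →  {at(b), at(c), holds(d), holds(e), inpos(b,c), inpos(c,f), inpos(d,c), inpos(f,c), near(d), near(f), ready(c)}

swap(e,c); move(c,f)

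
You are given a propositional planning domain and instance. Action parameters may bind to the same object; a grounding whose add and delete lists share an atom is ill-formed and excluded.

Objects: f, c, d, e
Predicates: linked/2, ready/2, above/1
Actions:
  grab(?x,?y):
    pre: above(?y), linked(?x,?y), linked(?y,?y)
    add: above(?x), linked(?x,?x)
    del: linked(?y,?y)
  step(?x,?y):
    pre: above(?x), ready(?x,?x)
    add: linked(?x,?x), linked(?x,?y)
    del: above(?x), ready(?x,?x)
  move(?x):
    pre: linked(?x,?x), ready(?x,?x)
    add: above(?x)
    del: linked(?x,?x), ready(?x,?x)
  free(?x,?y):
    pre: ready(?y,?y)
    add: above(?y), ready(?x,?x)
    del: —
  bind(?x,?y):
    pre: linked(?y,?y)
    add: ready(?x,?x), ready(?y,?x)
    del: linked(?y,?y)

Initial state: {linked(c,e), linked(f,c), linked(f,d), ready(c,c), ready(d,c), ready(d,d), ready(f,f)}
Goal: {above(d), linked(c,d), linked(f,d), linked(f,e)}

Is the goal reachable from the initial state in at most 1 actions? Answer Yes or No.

1. free(f,f)  →  {above(f), linked(c,e), linked(f,c), linked(f,d), ready(c,c), ready(d,c), ready(d,d), ready(f,f)}
2. step(f,e)  →  {linked(c,e), linked(f,c), linked(f,d), linked(f,e), linked(f,f), ready(c,c), ready(d,c), ready(d,d)}
3. free(f,c)  →  {above(c), linked(c,e), linked(f,c), linked(f,d), linked(f,e), linked(f,f), ready(c,c), ready(d,c), ready(d,d), ready(f,f)}
4. step(c,d)  →  {linked(c,c), linked(c,d), linked(c,e), linked(f,c), linked(f,d), linked(f,e), linked(f,f), ready(d,c), ready(d,d), ready(f,f)}
5. free(f,d)  →  {above(d), linked(c,c), linked(c,d), linked(c,e), linked(f,c), linked(f,d), linked(f,e), linked(f,f), ready(d,c), ready(d,d), ready(f,f)}
optimal plan length = 5; 5 > 1

No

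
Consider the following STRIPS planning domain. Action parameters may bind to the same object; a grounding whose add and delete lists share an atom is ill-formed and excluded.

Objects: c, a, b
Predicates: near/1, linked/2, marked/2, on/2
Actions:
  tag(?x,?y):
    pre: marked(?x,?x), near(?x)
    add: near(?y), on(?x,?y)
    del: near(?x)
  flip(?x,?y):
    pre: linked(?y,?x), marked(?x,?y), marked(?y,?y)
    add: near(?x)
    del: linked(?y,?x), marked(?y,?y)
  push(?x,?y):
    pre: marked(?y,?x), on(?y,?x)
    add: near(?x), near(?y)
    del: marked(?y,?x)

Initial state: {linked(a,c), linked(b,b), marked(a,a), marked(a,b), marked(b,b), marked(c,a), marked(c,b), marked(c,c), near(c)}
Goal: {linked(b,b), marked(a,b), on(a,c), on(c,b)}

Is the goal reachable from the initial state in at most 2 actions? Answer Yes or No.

1. tag(c,a)  →  {linked(a,c), linked(b,b), marked(a,a), marked(a,b), marked(b,b), marked(c,a), marked(c,b), marked(c,c), near(a), on(c,a)}
2. tag(a,c)  →  {linked(a,c), linked(b,b), marked(a,a), marked(a,b), marked(b,b), marked(c,a), marked(c,b), marked(c,c), near(c), on(a,c), on(c,a)}
3. tag(c,b)  →  {linked(a,c), linked(b,b), marked(a,a), marked(a,b), marked(b,b), marked(c,a), marked(c,b), marked(c,c), near(b), on(a,c), on(c,a), on(c,b)}
optimal plan length = 3; 3 > 2

No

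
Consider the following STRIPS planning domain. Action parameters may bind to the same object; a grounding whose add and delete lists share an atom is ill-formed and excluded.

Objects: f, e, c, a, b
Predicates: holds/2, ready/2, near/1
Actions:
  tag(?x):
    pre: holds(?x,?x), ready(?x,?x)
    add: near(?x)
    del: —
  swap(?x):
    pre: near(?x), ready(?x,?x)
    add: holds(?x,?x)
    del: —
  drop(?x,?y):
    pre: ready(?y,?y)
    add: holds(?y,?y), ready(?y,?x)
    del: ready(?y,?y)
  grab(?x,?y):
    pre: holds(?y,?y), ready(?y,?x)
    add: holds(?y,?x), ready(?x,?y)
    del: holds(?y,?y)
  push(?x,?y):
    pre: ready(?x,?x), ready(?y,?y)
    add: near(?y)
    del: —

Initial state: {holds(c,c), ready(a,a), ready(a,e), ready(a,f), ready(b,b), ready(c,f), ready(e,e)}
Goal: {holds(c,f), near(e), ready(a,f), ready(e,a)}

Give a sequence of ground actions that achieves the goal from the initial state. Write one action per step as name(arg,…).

1. grab(f,c)  →  {holds(c,f), ready(a,a), ready(a,e), ready(a,f), ready(b,b), ready(c,f), ready(e,e), ready(f,c)}
2. push(e,e)  →  {holds(c,f), near(e), ready(a,a), ready(a,e), ready(a,f), ready(b,b), ready(c,f), ready(e,e), ready(f,c)}
3. drop(a,e)  →  {holds(c,f), holds(e,e), near(e), ready(a,a), ready(a,e), ready(a,f), ready(b,b), ready(c,f), ready(e,a), ready(f,c)}

grab(f,c); push(e,e); drop(a,e)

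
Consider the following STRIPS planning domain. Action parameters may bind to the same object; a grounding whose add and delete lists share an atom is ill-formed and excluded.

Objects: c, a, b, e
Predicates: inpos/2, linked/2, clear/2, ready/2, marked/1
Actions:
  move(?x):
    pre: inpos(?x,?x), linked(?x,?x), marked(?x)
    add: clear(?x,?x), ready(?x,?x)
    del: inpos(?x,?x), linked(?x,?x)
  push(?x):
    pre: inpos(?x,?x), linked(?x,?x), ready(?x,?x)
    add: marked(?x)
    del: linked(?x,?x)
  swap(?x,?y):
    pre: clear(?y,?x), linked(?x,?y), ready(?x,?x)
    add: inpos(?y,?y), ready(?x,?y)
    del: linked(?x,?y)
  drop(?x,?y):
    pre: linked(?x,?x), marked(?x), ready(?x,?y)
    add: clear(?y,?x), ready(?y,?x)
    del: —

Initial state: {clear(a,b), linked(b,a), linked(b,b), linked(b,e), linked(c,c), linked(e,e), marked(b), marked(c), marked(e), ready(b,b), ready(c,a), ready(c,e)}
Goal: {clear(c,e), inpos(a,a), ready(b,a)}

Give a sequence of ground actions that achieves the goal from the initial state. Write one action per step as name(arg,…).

1. swap(b,a)  →  {clear(a,b), inpos(a,a), linked(b,b), linked(b,e), linked(c,c), linked(e,e), marked(b), marked(c), marked(e), ready(b,a), ready(b,b), ready(c,a), ready(c,e)}
2. drop(c,e)  →  {clear(a,b), clear(e,c), inpos(a,a), linked(b,b), linked(b,e), linked(c,c), linked(e,e), marked(b), marked(c), marked(e), ready(b,a), ready(b,b), ready(c,a), ready(c,e), ready(e,c)}
3. drop(e,c)  →  {clear(a,b), clear(c,e), clear(e,c), inpos(a,a), linked(b,b), linked(b,e), linked(c,c), linked(e,e), marked(b), marked(c), marked(e), ready(b,a), ready(b,b), ready(c,a), ready(c,e), ready(e,c)}

swap(b,a); drop(c,e); drop(e,c)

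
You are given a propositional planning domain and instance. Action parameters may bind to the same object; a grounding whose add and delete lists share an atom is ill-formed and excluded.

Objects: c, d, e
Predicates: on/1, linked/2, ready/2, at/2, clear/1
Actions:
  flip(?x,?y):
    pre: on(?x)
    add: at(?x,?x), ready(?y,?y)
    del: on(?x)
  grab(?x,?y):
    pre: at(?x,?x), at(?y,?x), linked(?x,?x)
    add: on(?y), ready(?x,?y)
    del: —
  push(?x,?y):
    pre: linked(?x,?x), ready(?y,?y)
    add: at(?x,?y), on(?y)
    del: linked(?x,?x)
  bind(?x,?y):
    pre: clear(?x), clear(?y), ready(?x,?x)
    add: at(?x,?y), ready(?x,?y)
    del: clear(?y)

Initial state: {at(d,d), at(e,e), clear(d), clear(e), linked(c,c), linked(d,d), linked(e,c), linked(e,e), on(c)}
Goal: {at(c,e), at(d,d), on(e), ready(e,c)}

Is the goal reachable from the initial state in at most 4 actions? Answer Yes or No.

Yes

1. flip(c,e)  →  {at(c,c), at(d,d), at(e,e), clear(d), clear(e), linked(c,c), linked(d,d), linked(e,c), linked(e,e), ready(e,e)}
2. push(c,e)  →  {at(c,c), at(c,e), at(d,d), at(e,e), clear(d), clear(e), linked(d,d), linked(e,c), linked(e,e), on(e), ready(e,e)}
3. grab(e,c)  →  {at(c,c), at(c,e), at(d,d), at(e,e), clear(d), clear(e), linked(d,d), linked(e,c), linked(e,e), on(c), on(e), ready(e,c), ready(e,e)}
optimal plan length = 3; 3 ≤ 4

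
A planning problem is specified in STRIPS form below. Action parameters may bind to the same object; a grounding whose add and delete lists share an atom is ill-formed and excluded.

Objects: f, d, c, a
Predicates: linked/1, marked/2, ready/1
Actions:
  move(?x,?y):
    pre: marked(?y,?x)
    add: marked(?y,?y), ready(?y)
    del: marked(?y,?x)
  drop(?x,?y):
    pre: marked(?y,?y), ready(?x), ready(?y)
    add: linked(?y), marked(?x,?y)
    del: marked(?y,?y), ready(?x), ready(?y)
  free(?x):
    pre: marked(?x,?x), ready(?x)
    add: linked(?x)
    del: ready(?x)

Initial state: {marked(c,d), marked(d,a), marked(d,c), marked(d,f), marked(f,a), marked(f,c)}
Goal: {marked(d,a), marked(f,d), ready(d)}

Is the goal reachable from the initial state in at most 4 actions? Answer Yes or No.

Yes

1. move(f,d)  →  {marked(c,d), marked(d,a), marked(d,c), marked(d,d), marked(f,a), marked(f,c), ready(d)}
2. move(c,f)  →  {marked(c,d), marked(d,a), marked(d,c), marked(d,d), marked(f,a), marked(f,f), ready(d), ready(f)}
3. drop(f,d)  →  {linked(d), marked(c,d), marked(d,a), marked(d,c), marked(f,a), marked(f,d), marked(f,f)}
4. move(c,d)  →  {linked(d), marked(c,d), marked(d,a), marked(d,d), marked(f,a), marked(f,d), marked(f,f), ready(d)}
optimal plan length = 4; 4 ≤ 4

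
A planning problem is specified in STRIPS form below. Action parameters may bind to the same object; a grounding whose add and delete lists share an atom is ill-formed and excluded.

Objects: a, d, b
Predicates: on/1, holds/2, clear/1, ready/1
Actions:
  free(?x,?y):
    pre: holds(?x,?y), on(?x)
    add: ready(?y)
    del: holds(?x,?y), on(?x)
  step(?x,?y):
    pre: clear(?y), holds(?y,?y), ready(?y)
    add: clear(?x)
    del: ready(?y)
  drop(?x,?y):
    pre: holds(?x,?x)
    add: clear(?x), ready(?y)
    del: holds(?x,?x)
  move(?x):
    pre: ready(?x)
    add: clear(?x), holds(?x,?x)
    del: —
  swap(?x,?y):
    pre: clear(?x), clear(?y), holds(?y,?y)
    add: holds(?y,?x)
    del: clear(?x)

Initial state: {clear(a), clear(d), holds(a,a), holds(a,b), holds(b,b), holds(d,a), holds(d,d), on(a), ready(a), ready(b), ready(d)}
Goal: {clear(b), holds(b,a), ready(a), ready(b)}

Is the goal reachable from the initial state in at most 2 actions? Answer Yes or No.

Yes

1. step(b,d)  →  {clear(a), clear(b), clear(d), holds(a,a), holds(a,b), holds(b,b), holds(d,a), holds(d,d), on(a), ready(a), ready(b)}
2. swap(a,b)  →  {clear(b), clear(d), holds(a,a), holds(a,b), holds(b,a), holds(b,b), holds(d,a), holds(d,d), on(a), ready(a), ready(b)}
optimal plan length = 2; 2 ≤ 2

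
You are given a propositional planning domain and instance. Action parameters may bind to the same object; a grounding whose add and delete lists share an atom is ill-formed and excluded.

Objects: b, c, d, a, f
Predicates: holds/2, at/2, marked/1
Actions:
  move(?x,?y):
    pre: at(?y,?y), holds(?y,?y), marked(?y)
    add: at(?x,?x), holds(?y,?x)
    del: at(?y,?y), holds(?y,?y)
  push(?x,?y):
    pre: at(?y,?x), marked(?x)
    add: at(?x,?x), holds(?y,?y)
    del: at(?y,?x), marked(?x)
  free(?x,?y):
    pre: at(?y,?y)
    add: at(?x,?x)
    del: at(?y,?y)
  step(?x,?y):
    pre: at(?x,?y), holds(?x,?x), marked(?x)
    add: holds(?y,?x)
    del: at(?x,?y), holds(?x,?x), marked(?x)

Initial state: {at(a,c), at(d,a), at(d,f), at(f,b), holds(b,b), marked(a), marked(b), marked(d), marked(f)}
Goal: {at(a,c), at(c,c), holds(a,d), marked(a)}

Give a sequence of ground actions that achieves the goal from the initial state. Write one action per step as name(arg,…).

1. push(f,d)  →  {at(a,c), at(d,a), at(f,b), at(f,f), holds(b,b), holds(d,d), marked(a), marked(b), marked(d)}
2. free(c,f)  →  {at(a,c), at(c,c), at(d,a), at(f,b), holds(b,b), holds(d,d), marked(a), marked(b), marked(d)}
3. step(d,a)  →  {at(a,c), at(c,c), at(f,b), holds(a,d), holds(b,b), marked(a), marked(b)}

push(f,d); free(c,f); step(d,a)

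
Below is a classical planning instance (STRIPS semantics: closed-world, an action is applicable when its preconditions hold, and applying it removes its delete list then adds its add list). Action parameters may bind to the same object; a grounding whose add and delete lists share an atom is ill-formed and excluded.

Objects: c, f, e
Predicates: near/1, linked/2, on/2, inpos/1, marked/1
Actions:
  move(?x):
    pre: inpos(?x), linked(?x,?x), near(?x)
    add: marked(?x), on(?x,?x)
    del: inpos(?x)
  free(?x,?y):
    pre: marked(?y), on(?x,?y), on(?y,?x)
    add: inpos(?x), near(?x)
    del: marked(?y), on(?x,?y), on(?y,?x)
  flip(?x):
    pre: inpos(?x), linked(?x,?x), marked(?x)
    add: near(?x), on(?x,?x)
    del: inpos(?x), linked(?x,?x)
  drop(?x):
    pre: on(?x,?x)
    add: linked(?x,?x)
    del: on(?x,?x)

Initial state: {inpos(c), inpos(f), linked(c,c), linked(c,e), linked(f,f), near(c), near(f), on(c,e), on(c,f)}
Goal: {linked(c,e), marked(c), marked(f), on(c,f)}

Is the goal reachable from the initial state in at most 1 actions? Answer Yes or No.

1. move(c)  →  {inpos(f), linked(c,c), linked(c,e), linked(f,f), marked(c), near(c), near(f), on(c,c), on(c,e), on(c,f)}
2. move(f)  →  {linked(c,c), linked(c,e), linked(f,f), marked(c), marked(f), near(c), near(f), on(c,c), on(c,e), on(c,f), on(f,f)}
optimal plan length = 2; 2 > 1

No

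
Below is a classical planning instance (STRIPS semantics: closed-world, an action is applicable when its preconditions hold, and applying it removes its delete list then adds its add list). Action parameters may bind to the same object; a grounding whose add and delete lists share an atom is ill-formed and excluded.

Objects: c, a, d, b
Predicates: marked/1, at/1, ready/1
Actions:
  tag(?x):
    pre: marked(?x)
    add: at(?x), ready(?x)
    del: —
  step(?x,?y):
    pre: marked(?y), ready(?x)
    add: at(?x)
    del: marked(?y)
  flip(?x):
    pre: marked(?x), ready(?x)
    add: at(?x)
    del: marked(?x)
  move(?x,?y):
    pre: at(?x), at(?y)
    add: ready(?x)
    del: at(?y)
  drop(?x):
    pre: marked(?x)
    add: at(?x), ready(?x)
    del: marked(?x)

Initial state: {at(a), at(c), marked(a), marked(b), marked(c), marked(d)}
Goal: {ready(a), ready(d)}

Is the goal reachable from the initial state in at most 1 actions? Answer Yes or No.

1. tag(a)  →  {at(a), at(c), marked(a), marked(b), marked(c), marked(d), ready(a)}
2. tag(d)  →  {at(a), at(c), at(d), marked(a), marked(b), marked(c), marked(d), ready(a), ready(d)}
optimal plan length = 2; 2 > 1

No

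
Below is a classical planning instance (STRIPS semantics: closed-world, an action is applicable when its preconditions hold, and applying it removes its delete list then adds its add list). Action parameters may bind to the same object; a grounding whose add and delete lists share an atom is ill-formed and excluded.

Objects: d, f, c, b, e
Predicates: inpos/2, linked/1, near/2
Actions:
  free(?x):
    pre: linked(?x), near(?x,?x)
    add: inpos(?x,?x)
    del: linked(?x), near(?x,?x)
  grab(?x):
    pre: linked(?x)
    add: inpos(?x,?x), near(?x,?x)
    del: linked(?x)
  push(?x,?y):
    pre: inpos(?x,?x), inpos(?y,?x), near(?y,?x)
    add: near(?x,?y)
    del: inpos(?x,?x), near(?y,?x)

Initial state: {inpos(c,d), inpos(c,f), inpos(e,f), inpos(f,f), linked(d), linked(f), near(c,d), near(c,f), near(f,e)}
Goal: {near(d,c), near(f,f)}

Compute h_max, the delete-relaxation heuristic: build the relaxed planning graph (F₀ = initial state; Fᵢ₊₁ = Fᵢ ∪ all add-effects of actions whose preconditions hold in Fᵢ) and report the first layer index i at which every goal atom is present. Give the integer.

2

F0 = init (9 atoms)
F1 = F0 ∪ {inpos(d,d), near(d,d), near(f,c), near(f,f)}  (13 atoms)
F2 = F1 ∪ {near(d,c)}  (14 atoms)
goal ⊆ F2  ⇒  h_max = 2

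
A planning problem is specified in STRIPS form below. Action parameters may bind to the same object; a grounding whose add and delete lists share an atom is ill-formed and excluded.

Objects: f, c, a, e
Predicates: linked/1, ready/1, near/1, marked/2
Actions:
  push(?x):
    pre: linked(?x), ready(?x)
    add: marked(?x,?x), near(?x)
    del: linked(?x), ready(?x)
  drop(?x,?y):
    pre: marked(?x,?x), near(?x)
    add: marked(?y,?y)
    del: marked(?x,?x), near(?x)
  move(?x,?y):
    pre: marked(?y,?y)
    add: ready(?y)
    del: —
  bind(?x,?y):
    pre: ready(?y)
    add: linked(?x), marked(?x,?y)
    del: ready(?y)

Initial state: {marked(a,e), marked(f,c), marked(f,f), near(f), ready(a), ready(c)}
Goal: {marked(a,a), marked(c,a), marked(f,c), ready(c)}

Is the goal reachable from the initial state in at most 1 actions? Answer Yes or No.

No

1. drop(f,a)  →  {marked(a,a), marked(a,e), marked(f,c), ready(a), ready(c)}
2. bind(c,a)  →  {linked(c), marked(a,a), marked(a,e), marked(c,a), marked(f,c), ready(c)}
optimal plan length = 2; 2 > 1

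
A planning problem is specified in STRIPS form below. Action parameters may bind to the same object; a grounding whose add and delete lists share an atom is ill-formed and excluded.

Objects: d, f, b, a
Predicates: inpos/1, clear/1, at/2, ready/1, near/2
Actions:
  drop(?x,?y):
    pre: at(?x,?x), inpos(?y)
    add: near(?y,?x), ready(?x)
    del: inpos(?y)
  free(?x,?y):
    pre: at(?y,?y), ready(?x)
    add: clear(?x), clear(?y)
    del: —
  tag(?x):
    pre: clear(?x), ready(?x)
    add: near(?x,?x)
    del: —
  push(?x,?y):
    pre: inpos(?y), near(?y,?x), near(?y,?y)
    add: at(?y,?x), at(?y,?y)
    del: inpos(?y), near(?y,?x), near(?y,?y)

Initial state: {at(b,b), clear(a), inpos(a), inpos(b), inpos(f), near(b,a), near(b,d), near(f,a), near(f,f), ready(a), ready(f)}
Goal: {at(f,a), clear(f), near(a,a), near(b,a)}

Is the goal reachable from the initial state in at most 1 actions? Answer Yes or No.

1. free(f,b)  →  {at(b,b), clear(a), clear(b), clear(f), inpos(a), inpos(b), inpos(f), near(b,a), near(b,d), near(f,a), near(f,f), ready(a), ready(f)}
2. tag(a)  →  {at(b,b), clear(a), clear(b), clear(f), inpos(a), inpos(b), inpos(f), near(a,a), near(b,a), near(b,d), near(f,a), near(f,f), ready(a), ready(f)}
3. push(a,f)  →  {at(b,b), at(f,a), at(f,f), clear(a), clear(b), clear(f), inpos(a), inpos(b), near(a,a), near(b,a), near(b,d), ready(a), ready(f)}
optimal plan length = 3; 3 > 1

No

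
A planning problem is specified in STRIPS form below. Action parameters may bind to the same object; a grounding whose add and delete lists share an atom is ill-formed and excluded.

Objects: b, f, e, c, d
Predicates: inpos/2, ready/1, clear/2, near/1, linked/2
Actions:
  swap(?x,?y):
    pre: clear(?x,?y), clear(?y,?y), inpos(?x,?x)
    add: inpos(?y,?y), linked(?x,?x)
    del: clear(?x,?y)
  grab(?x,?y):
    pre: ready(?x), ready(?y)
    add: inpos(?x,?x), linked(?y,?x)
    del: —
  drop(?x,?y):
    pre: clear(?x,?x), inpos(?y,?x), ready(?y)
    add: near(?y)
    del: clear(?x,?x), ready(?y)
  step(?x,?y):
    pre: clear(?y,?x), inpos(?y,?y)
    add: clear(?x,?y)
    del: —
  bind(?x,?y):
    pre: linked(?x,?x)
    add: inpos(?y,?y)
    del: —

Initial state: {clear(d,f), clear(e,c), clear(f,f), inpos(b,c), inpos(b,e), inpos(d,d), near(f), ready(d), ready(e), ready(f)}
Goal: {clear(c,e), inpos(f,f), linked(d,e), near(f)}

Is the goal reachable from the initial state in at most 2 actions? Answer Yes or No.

No

1. swap(d,f)  →  {clear(e,c), clear(f,f), inpos(b,c), inpos(b,e), inpos(d,d), inpos(f,f), linked(d,d), near(f), ready(d), ready(e), ready(f)}
2. grab(e,d)  →  {clear(e,c), clear(f,f), inpos(b,c), inpos(b,e), inpos(d,d), inpos(e,e), inpos(f,f), linked(d,d), linked(d,e), near(f), ready(d), ready(e), ready(f)}
3. step(c,e)  →  {clear(c,e), clear(e,c), clear(f,f), inpos(b,c), inpos(b,e), inpos(d,d), inpos(e,e), inpos(f,f), linked(d,d), linked(d,e), near(f), ready(d), ready(e), ready(f)}
optimal plan length = 3; 3 > 2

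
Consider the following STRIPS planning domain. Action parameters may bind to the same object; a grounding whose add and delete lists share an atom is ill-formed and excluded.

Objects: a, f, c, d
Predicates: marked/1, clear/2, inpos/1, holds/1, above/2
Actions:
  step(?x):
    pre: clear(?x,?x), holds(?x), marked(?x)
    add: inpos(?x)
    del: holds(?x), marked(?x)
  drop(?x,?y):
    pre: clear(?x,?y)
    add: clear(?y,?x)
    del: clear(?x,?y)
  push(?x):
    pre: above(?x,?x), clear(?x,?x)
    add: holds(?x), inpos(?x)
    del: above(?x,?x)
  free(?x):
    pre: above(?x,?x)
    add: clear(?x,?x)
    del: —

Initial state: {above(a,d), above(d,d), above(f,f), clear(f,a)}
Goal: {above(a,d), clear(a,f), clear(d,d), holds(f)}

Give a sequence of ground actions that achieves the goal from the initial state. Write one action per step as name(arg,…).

drop(f,a); free(f); push(f); free(d)

1. drop(f,a)  →  {above(a,d), above(d,d), above(f,f), clear(a,f)}
2. free(f)  →  {above(a,d), above(d,d), above(f,f), clear(a,f), clear(f,f)}
3. push(f)  →  {above(a,d), above(d,d), clear(a,f), clear(f,f), holds(f), inpos(f)}
4. free(d)  →  {above(a,d), above(d,d), clear(a,f), clear(d,d), clear(f,f), holds(f), inpos(f)}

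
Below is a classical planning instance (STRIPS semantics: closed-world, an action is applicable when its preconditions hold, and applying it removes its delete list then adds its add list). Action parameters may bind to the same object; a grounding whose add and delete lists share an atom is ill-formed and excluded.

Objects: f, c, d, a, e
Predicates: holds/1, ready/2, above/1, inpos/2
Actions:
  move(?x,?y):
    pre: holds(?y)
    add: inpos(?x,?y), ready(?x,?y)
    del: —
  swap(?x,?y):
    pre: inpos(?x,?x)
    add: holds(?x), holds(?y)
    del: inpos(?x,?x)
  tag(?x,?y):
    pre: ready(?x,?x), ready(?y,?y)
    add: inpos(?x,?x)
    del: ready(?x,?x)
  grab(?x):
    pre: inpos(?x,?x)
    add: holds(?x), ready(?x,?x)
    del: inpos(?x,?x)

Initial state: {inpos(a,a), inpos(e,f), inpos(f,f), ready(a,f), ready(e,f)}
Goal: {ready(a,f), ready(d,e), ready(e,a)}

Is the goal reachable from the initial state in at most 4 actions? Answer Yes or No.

Yes

1. swap(a,e)  →  {holds(a), holds(e), inpos(e,f), inpos(f,f), ready(a,f), ready(e,f)}
2. move(d,e)  →  {holds(a), holds(e), inpos(d,e), inpos(e,f), inpos(f,f), ready(a,f), ready(d,e), ready(e,f)}
3. move(e,a)  →  {holds(a), holds(e), inpos(d,e), inpos(e,a), inpos(e,f), inpos(f,f), ready(a,f), ready(d,e), ready(e,a), ready(e,f)}
optimal plan length = 3; 3 ≤ 4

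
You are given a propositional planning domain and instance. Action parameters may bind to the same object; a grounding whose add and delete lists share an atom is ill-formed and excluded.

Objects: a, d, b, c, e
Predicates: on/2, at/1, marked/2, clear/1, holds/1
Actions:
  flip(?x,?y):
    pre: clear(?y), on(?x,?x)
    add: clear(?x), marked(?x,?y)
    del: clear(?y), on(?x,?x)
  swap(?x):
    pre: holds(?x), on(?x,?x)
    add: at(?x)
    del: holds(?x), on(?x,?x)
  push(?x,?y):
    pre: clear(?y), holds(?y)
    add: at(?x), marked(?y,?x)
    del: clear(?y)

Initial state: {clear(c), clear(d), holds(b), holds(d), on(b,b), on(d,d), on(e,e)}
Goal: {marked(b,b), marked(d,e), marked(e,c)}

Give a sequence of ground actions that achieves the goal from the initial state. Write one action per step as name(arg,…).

1. flip(b,d)  →  {clear(b), clear(c), holds(b), holds(d), marked(b,d), on(d,d), on(e,e)}
2. flip(e,c)  →  {clear(b), clear(e), holds(b), holds(d), marked(b,d), marked(e,c), on(d,d)}
3. flip(d,e)  →  {clear(b), clear(d), holds(b), holds(d), marked(b,d), marked(d,e), marked(e,c)}
4. push(b,b)  →  {at(b), clear(d), holds(b), holds(d), marked(b,b), marked(b,d), marked(d,e), marked(e,c)}

flip(b,d); flip(e,c); flip(d,e); push(b,b)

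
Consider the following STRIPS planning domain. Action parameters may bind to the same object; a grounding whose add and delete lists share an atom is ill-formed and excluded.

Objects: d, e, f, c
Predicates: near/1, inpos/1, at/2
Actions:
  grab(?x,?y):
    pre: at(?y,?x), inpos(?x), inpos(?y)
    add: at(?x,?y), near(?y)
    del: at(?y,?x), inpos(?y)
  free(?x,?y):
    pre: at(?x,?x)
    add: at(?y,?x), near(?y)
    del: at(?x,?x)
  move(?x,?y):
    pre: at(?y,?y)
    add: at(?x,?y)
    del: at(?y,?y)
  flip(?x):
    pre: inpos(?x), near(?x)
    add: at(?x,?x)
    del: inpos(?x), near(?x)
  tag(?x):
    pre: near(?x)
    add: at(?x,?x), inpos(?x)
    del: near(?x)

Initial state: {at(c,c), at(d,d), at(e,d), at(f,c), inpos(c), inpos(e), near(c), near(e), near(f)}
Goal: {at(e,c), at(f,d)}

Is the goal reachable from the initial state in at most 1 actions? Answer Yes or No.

1. free(d,f)  →  {at(c,c), at(e,d), at(f,c), at(f,d), inpos(c), inpos(e), near(c), near(e), near(f)}
2. free(c,e)  →  {at(e,c), at(e,d), at(f,c), at(f,d), inpos(c), inpos(e), near(c), near(e), near(f)}
optimal plan length = 2; 2 > 1

No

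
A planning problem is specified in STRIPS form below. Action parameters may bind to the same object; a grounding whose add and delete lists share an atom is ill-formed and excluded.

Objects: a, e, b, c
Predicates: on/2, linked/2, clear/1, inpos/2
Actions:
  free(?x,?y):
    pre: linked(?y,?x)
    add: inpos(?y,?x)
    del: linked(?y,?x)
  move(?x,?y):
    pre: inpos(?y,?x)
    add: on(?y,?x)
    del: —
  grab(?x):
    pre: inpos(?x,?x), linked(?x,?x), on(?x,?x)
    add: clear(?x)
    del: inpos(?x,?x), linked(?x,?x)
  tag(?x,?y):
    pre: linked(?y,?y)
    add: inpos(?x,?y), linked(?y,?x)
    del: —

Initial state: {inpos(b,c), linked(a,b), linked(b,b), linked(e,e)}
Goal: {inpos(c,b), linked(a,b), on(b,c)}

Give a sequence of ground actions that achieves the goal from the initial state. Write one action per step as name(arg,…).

move(c,b); tag(c,b)

1. move(c,b)  →  {inpos(b,c), linked(a,b), linked(b,b), linked(e,e), on(b,c)}
2. tag(c,b)  →  {inpos(b,c), inpos(c,b), linked(a,b), linked(b,b), linked(b,c), linked(e,e), on(b,c)}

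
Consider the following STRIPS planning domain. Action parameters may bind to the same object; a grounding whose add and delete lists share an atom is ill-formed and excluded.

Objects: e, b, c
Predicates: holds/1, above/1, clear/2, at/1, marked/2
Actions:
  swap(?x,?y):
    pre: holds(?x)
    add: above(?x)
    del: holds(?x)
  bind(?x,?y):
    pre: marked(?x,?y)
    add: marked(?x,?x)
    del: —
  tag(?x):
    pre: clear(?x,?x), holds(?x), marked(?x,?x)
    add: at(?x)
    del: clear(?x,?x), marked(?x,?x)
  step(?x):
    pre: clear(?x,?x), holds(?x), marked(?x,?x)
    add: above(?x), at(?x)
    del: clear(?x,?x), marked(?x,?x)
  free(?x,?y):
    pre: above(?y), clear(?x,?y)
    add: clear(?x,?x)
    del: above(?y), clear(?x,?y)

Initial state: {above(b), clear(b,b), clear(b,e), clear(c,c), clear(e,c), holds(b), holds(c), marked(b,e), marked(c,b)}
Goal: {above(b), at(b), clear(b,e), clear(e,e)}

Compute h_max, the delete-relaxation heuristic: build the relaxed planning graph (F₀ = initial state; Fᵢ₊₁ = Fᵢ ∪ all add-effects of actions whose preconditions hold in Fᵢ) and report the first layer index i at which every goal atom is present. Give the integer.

F0 = init (9 atoms)
F1 = F0 ∪ {above(c), marked(b,b), marked(c,c)}  (12 atoms)
F2 = F1 ∪ {at(b), at(c), clear(e,e)}  (15 atoms)
goal ⊆ F2  ⇒  h_max = 2

2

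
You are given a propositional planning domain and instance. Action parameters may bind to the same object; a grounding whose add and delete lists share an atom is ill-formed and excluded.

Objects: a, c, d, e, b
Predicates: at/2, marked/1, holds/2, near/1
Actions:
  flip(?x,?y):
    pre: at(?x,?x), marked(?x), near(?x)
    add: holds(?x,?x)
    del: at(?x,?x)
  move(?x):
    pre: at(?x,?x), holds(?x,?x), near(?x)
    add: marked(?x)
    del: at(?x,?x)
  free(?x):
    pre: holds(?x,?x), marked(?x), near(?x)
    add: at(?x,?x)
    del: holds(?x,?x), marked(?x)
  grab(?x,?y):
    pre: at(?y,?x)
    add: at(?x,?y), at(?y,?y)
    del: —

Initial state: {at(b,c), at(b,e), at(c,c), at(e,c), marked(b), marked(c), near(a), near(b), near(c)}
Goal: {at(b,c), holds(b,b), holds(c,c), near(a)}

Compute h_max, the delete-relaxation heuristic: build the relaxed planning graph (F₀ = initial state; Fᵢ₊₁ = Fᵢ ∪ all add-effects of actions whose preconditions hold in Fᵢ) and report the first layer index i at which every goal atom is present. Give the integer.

2

F0 = init (9 atoms)
F1 = F0 ∪ {at(b,b), at(c,b), at(c,e), at(e,b), at(e,e), holds(c,c)}  (15 atoms)
F2 = F1 ∪ {holds(b,b)}  (16 atoms)
goal ⊆ F2  ⇒  h_max = 2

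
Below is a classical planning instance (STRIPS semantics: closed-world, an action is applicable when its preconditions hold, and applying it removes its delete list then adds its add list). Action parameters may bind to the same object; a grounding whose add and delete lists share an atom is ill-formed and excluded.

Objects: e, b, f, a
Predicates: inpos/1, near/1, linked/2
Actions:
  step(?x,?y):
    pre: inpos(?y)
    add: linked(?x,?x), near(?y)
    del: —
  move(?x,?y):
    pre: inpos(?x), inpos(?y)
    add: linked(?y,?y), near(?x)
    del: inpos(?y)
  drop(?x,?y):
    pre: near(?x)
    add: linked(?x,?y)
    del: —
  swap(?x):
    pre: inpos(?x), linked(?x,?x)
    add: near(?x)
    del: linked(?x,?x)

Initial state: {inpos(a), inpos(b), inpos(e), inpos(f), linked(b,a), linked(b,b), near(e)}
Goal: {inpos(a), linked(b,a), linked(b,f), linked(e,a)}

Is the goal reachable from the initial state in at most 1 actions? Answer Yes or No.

No

1. step(e,b)  →  {inpos(a), inpos(b), inpos(e), inpos(f), linked(b,a), linked(b,b), linked(e,e), near(b), near(e)}
2. drop(e,a)  →  {inpos(a), inpos(b), inpos(e), inpos(f), linked(b,a), linked(b,b), linked(e,a), linked(e,e), near(b), near(e)}
3. drop(b,f)  →  {inpos(a), inpos(b), inpos(e), inpos(f), linked(b,a), linked(b,b), linked(b,f), linked(e,a), linked(e,e), near(b), near(e)}
optimal plan length = 3; 3 > 1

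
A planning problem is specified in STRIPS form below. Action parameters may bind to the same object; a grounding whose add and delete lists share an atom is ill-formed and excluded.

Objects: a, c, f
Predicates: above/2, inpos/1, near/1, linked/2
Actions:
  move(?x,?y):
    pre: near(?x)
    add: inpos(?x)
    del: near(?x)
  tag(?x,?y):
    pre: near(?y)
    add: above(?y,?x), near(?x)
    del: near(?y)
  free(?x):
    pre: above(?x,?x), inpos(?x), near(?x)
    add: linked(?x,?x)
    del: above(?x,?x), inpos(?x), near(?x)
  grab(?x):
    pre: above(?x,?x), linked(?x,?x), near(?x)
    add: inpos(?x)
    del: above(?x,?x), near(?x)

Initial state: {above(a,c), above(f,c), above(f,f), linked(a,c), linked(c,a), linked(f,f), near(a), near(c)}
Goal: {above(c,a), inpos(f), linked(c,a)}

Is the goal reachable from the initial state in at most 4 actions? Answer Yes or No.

Yes

1. tag(a,c)  →  {above(a,c), above(c,a), above(f,c), above(f,f), linked(a,c), linked(c,a), linked(f,f), near(a)}
2. tag(f,a)  →  {above(a,c), above(a,f), above(c,a), above(f,c), above(f,f), linked(a,c), linked(c,a), linked(f,f), near(f)}
3. move(f,a)  →  {above(a,c), above(a,f), above(c,a), above(f,c), above(f,f), inpos(f), linked(a,c), linked(c,a), linked(f,f)}
optimal plan length = 3; 3 ≤ 4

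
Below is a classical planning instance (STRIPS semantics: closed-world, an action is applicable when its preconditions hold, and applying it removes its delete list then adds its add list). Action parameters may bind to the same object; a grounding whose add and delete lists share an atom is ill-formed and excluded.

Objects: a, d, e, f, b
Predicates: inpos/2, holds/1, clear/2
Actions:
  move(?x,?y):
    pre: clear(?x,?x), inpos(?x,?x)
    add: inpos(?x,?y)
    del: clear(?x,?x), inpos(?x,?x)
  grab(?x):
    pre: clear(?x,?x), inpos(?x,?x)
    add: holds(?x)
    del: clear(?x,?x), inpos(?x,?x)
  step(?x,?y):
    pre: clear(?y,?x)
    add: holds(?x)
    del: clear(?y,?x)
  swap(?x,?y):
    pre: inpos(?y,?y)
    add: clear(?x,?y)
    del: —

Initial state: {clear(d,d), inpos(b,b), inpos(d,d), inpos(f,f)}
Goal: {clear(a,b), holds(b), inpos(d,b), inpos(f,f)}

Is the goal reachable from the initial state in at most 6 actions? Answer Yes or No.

1. move(d,b)  →  {inpos(b,b), inpos(d,b), inpos(f,f)}
2. swap(a,b)  →  {clear(a,b), inpos(b,b), inpos(d,b), inpos(f,f)}
3. step(b,a)  →  {holds(b), inpos(b,b), inpos(d,b), inpos(f,f)}
4. swap(a,b)  →  {clear(a,b), holds(b), inpos(b,b), inpos(d,b), inpos(f,f)}
optimal plan length = 4; 4 ≤ 6

Yes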